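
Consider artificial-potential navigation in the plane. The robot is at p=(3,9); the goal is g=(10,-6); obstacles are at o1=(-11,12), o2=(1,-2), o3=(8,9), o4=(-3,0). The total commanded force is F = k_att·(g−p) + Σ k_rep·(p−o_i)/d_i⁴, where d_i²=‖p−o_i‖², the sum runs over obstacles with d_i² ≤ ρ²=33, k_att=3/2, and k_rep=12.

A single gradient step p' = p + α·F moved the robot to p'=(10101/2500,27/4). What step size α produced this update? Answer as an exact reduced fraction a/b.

α = 1/10

F_att = 3/2·(g−p) = 3/2·(7,-15) = (10.5000,-22.5000)
o1: d²=205 > ρ²=33 → inactive
o2: d²=125 > ρ²=33 → inactive
o3: d²=25 ≤ ρ²=33; F_rep = 12·(-5,0)/25² = (-0.0960,0.0000)
o4: d²=117 > ρ²=33 → inactive
F = F_att + ΣF_rep = (10.4040,-22.5000)
Δp = p'−p = (1.0404,-2.2500); α = Δx/Fx = (2601/2500) / (2601/250) = 1/10
check: Δy/Fy = (-9/4) / (-45/2) = 1/10 ✓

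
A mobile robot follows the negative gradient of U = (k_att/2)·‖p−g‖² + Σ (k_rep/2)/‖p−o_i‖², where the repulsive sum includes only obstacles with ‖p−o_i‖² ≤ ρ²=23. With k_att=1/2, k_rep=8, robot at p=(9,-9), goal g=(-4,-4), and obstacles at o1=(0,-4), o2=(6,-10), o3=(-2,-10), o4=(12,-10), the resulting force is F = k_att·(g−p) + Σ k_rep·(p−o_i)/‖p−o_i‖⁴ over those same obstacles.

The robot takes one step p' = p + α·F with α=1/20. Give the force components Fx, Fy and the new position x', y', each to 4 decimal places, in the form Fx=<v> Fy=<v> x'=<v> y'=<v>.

Fx=-6.5000 Fy=2.6600 x'=8.6750 y'=-8.8670

F_att = 1/2·(g−p) = 1/2·(-13,5) = (-6.5000,2.5000)
o1: d²=106 > ρ²=23 → inactive
o2: d²=10 ≤ ρ²=23; F_rep = 8·(3,1)/10² = (0.2400,0.0800)
o3: d²=122 > ρ²=23 → inactive
o4: d²=10 ≤ ρ²=23; F_rep = 8·(-3,1)/10² = (-0.2400,0.0800)
F = F_att + ΣF_rep = (-6.5000,2.6600)
p' = p + 1/20·F = (8.6750,-8.8670)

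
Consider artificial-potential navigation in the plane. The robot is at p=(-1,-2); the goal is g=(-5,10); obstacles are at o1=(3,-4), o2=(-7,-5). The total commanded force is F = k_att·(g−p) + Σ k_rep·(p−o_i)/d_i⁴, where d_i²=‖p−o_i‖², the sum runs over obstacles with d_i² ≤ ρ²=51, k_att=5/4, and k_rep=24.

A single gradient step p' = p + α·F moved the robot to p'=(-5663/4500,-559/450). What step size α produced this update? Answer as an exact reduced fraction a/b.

α = 1/20

F_att = 5/4·(g−p) = 5/4·(-4,12) = (-5.0000,15.0000)
o1: d²=20 ≤ ρ²=51; F_rep = 24·(-4,2)/20² = (-0.2400,0.1200)
o2: d²=45 ≤ ρ²=51; F_rep = 24·(6,3)/45² = (0.0711,0.0356)
F = F_att + ΣF_rep = (-5.1689,15.1556)
Δp = p'−p = (-0.2584,0.7578); α = Δx/Fx = (-1163/4500) / (-1163/225) = 1/20
check: Δy/Fy = (341/450) / (682/45) = 1/20 ✓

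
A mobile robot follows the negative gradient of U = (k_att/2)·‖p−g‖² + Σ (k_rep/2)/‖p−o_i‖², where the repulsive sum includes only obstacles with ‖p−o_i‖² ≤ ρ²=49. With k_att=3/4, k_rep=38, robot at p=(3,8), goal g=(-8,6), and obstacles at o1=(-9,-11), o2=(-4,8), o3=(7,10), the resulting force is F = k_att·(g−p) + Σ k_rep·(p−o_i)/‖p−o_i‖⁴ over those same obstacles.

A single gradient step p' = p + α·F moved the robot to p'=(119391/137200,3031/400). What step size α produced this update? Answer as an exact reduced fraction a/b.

α = 1/4

F_att = 3/4·(g−p) = 3/4·(-11,-2) = (-8.2500,-1.5000)
o1: d²=505 > ρ²=49 → inactive
o2: d²=49 ≤ ρ²=49; F_rep = 38·(7,0)/49² = (0.1108,0.0000)
o3: d²=20 ≤ ρ²=49; F_rep = 38·(-4,-2)/20² = (-0.3800,-0.1900)
F = F_att + ΣF_rep = (-8.5192,-1.6900)
Δp = p'−p = (-2.1298,-0.4225); α = Δx/Fx = (-292209/137200) / (-292209/34300) = 1/4
check: Δy/Fy = (-169/400) / (-169/100) = 1/4 ✓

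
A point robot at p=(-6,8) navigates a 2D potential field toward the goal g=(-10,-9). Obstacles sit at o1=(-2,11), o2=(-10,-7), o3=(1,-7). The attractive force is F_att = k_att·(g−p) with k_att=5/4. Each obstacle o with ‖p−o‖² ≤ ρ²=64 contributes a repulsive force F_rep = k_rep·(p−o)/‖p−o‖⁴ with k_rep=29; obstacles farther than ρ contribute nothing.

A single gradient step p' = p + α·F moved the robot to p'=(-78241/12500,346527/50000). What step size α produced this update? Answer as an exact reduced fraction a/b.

α = 1/20

F_att = 5/4·(g−p) = 5/4·(-4,-17) = (-5.0000,-21.2500)
o1: d²=25 ≤ ρ²=64; F_rep = 29·(-4,-3)/25² = (-0.1856,-0.1392)
o2: d²=241 > ρ²=64 → inactive
o3: d²=274 > ρ²=64 → inactive
F = F_att + ΣF_rep = (-5.1856,-21.3892)
Δp = p'−p = (-0.2593,-1.0695); α = Δx/Fx = (-3241/12500) / (-3241/625) = 1/20
check: Δy/Fy = (-53473/50000) / (-53473/2500) = 1/20 ✓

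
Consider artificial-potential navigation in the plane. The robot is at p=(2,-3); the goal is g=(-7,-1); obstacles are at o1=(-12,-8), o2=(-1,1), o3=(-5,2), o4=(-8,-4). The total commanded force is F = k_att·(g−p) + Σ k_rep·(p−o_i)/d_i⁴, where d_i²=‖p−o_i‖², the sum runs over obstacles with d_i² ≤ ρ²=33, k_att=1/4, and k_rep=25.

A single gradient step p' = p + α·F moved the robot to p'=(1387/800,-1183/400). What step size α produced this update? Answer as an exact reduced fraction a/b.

F_att = 1/4·(g−p) = 1/4·(-9,2) = (-2.2500,0.5000)
o1: d²=221 > ρ²=33 → inactive
o2: d²=25 ≤ ρ²=33; F_rep = 25·(3,-4)/25² = (0.1200,-0.1600)
o3: d²=74 > ρ²=33 → inactive
o4: d²=101 > ρ²=33 → inactive
F = F_att + ΣF_rep = (-2.1300,0.3400)
Δp = p'−p = (-0.2662,0.0425); α = Δx/Fx = (-213/800) / (-213/100) = 1/8
check: Δy/Fy = (17/400) / (17/50) = 1/8 ✓

α = 1/8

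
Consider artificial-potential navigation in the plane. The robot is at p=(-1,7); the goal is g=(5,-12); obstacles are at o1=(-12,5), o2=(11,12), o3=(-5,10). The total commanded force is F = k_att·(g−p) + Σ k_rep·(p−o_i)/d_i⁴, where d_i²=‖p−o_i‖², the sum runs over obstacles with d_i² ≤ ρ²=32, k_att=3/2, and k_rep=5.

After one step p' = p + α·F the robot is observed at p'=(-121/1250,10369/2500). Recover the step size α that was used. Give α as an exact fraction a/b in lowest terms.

F_att = 3/2·(g−p) = 3/2·(6,-19) = (9.0000,-28.5000)
o1: d²=125 > ρ²=32 → inactive
o2: d²=169 > ρ²=32 → inactive
o3: d²=25 ≤ ρ²=32; F_rep = 5·(4,-3)/25² = (0.0320,-0.0240)
F = F_att + ΣF_rep = (9.0320,-28.5240)
Δp = p'−p = (0.9032,-2.8524); α = Δx/Fx = (1129/1250) / (1129/125) = 1/10
check: Δy/Fy = (-7131/2500) / (-7131/250) = 1/10 ✓

α = 1/10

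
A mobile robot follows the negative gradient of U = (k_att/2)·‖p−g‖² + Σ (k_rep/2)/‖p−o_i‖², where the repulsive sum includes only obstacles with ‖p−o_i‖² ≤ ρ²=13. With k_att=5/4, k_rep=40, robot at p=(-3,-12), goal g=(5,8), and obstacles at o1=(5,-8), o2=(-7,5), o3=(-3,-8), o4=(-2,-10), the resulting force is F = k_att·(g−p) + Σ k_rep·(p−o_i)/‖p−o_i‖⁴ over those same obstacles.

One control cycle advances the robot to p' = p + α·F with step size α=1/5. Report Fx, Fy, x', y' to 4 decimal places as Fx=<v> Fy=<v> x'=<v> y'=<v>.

F_att = 5/4·(g−p) = 5/4·(8,20) = (10.0000,25.0000)
o1: d²=80 > ρ²=13 → inactive
o2: d²=305 > ρ²=13 → inactive
o3: d²=16 > ρ²=13 → inactive
o4: d²=5 ≤ ρ²=13; F_rep = 40·(-1,-2)/5² = (-1.6000,-3.2000)
F = F_att + ΣF_rep = (8.4000,21.8000)
p' = p + 1/5·F = (-1.3200,-7.6400)

Fx=8.4000 Fy=21.8000 x'=-1.3200 y'=-7.6400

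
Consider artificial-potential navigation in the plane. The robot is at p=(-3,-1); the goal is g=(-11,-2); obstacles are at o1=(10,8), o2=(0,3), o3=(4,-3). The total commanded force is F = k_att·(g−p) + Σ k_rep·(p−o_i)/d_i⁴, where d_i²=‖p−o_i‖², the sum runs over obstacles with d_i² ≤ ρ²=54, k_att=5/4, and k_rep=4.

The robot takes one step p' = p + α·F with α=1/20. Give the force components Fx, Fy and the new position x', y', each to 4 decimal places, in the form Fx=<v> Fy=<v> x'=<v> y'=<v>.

F_att = 5/4·(g−p) = 5/4·(-8,-1) = (-10.0000,-1.2500)
o1: d²=250 > ρ²=54 → inactive
o2: d²=25 ≤ ρ²=54; F_rep = 4·(-3,-4)/25² = (-0.0192,-0.0256)
o3: d²=53 ≤ ρ²=54; F_rep = 4·(-7,2)/53² = (-0.0100,0.0028)
F = F_att + ΣF_rep = (-10.0292,-1.2728)
p' = p + 1/20·F = (-3.5015,-1.0636)

Fx=-10.0292 Fy=-1.2728 x'=-3.5015 y'=-1.0636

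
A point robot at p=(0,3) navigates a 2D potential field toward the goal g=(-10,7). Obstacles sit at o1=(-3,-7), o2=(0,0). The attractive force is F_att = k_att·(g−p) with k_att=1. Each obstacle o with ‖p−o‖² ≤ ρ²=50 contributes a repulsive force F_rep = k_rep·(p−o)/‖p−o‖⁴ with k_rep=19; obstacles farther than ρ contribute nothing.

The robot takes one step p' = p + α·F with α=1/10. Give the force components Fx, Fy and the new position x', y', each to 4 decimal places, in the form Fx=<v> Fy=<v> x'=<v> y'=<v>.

Fx=-10.0000 Fy=4.7037 x'=-1.0000 y'=3.4704

F_att = 1·(g−p) = 1·(-10,4) = (-10.0000,4.0000)
o1: d²=109 > ρ²=50 → inactive
o2: d²=9 ≤ ρ²=50; F_rep = 19·(0,3)/9² = (0.0000,0.7037)
F = F_att + ΣF_rep = (-10.0000,4.7037)
p' = p + 1/10·F = (-1.0000,3.4704)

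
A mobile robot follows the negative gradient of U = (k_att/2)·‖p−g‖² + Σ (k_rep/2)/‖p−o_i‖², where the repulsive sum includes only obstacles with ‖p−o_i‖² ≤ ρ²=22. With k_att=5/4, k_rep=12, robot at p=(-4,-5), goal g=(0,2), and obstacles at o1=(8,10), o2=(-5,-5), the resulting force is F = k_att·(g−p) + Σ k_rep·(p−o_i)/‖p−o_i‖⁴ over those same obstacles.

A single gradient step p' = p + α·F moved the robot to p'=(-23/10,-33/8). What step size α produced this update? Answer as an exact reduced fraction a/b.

α = 1/10

F_att = 5/4·(g−p) = 5/4·(4,7) = (5.0000,8.7500)
o1: d²=369 > ρ²=22 → inactive
o2: d²=1 ≤ ρ²=22; F_rep = 12·(1,0)/1² = (12.0000,0.0000)
F = F_att + ΣF_rep = (17.0000,8.7500)
Δp = p'−p = (1.7000,0.8750); α = Δx/Fx = (17/10) / (17) = 1/10
check: Δy/Fy = (7/8) / (35/4) = 1/10 ✓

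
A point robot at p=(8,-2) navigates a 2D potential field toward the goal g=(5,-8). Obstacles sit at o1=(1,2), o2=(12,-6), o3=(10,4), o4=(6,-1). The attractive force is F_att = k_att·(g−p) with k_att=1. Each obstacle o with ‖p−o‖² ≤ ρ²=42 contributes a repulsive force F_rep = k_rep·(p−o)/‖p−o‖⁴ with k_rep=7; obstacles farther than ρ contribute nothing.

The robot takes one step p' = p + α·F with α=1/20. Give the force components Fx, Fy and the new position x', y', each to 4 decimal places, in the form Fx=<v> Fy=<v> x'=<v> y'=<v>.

Fx=-2.4761 Fy=-6.2789 x'=7.8762 y'=-2.3139

F_att = 1·(g−p) = 1·(-3,-6) = (-3.0000,-6.0000)
o1: d²=65 > ρ²=42 → inactive
o2: d²=32 ≤ ρ²=42; F_rep = 7·(-4,4)/32² = (-0.0273,0.0273)
o3: d²=40 ≤ ρ²=42; F_rep = 7·(-2,-6)/40² = (-0.0088,-0.0262)
o4: d²=5 ≤ ρ²=42; F_rep = 7·(2,-1)/5² = (0.5600,-0.2800)
F = F_att + ΣF_rep = (-2.4761,-6.2789)
p' = p + 1/20·F = (7.8762,-2.3139)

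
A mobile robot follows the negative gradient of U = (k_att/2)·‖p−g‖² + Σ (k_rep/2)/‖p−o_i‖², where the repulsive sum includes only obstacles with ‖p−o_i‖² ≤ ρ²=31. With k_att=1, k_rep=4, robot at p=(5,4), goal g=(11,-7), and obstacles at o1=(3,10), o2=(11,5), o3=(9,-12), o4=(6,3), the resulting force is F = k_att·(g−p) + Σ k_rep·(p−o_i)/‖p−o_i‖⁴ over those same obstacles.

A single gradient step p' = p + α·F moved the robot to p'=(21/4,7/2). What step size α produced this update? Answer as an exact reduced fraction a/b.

F_att = 1·(g−p) = 1·(6,-11) = (6.0000,-11.0000)
o1: d²=40 > ρ²=31 → inactive
o2: d²=37 > ρ²=31 → inactive
o3: d²=272 > ρ²=31 → inactive
o4: d²=2 ≤ ρ²=31; F_rep = 4·(-1,1)/2² = (-1.0000,1.0000)
F = F_att + ΣF_rep = (5.0000,-10.0000)
Δp = p'−p = (0.2500,-0.5000); α = Δx/Fx = (1/4) / (5) = 1/20
check: Δy/Fy = (-1/2) / (-10) = 1/20 ✓

α = 1/20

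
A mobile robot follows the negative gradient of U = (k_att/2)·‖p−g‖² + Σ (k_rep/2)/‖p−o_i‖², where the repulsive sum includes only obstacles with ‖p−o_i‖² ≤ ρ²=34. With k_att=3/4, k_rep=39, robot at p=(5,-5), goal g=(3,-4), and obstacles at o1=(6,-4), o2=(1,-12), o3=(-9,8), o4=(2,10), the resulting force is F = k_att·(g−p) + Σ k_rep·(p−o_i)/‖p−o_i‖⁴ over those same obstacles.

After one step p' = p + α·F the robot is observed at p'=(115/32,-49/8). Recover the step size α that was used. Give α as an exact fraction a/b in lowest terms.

F_att = 3/4·(g−p) = 3/4·(-2,1) = (-1.5000,0.7500)
o1: d²=2 ≤ ρ²=34; F_rep = 39·(-1,-1)/2² = (-9.7500,-9.7500)
o2: d²=65 > ρ²=34 → inactive
o3: d²=365 > ρ²=34 → inactive
o4: d²=234 > ρ²=34 → inactive
F = F_att + ΣF_rep = (-11.2500,-9.0000)
Δp = p'−p = (-1.4062,-1.1250); α = Δx/Fx = (-45/32) / (-45/4) = 1/8
check: Δy/Fy = (-9/8) / (-9) = 1/8 ✓

α = 1/8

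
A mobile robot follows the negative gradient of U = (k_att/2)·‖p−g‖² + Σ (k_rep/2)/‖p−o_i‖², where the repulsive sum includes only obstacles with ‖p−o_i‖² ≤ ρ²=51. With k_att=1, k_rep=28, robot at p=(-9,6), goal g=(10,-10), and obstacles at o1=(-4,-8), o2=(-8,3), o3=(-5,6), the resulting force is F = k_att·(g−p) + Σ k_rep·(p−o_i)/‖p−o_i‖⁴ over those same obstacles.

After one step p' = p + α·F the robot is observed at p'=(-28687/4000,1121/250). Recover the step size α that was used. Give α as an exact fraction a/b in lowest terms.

F_att = 1·(g−p) = 1·(19,-16) = (19.0000,-16.0000)
o1: d²=221 > ρ²=51 → inactive
o2: d²=10 ≤ ρ²=51; F_rep = 28·(-1,3)/10² = (-0.2800,0.8400)
o3: d²=16 ≤ ρ²=51; F_rep = 28·(-4,0)/16² = (-0.4375,0.0000)
F = F_att + ΣF_rep = (18.2825,-15.1600)
Δp = p'−p = (1.8282,-1.5160); α = Δx/Fx = (7313/4000) / (7313/400) = 1/10
check: Δy/Fy = (-379/250) / (-379/25) = 1/10 ✓

α = 1/10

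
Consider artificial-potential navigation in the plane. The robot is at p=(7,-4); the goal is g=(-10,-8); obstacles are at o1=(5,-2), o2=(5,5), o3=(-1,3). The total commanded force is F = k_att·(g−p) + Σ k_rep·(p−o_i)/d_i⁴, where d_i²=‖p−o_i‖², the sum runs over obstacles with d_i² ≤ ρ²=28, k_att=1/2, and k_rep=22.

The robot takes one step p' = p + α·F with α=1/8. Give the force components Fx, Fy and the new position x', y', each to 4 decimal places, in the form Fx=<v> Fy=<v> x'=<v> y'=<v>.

F_att = 1/2·(g−p) = 1/2·(-17,-4) = (-8.5000,-2.0000)
o1: d²=8 ≤ ρ²=28; F_rep = 22·(2,-2)/8² = (0.6875,-0.6875)
o2: d²=85 > ρ²=28 → inactive
o3: d²=113 > ρ²=28 → inactive
F = F_att + ΣF_rep = (-7.8125,-2.6875)
p' = p + 1/8·F = (6.0234,-4.3359)

Fx=-7.8125 Fy=-2.6875 x'=6.0234 y'=-4.3359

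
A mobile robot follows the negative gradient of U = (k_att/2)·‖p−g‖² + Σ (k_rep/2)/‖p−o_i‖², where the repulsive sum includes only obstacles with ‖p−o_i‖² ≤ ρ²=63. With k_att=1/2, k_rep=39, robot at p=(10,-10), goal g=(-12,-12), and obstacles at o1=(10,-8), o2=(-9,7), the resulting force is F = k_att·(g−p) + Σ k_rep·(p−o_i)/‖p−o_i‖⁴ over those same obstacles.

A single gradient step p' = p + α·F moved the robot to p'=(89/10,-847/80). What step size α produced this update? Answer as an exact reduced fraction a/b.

F_att = 1/2·(g−p) = 1/2·(-22,-2) = (-11.0000,-1.0000)
o1: d²=4 ≤ ρ²=63; F_rep = 39·(0,-2)/4² = (0.0000,-4.8750)
o2: d²=650 > ρ²=63 → inactive
F = F_att + ΣF_rep = (-11.0000,-5.8750)
Δp = p'−p = (-1.1000,-0.5875); α = Δx/Fx = (-11/10) / (-11) = 1/10
check: Δy/Fy = (-47/80) / (-47/8) = 1/10 ✓

α = 1/10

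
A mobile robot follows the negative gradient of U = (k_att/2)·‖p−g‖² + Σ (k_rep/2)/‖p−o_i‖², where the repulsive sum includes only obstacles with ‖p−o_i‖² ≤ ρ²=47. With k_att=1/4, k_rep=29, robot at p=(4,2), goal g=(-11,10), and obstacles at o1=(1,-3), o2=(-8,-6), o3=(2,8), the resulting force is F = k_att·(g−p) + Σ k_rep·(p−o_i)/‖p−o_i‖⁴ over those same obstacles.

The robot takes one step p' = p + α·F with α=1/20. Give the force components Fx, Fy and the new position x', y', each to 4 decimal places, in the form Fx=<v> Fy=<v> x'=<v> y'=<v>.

F_att = 1/4·(g−p) = 1/4·(-15,8) = (-3.7500,2.0000)
o1: d²=34 ≤ ρ²=47; F_rep = 29·(3,5)/34² = (0.0753,0.1254)
o2: d²=208 > ρ²=47 → inactive
o3: d²=40 ≤ ρ²=47; F_rep = 29·(2,-6)/40² = (0.0362,-0.1087)
F = F_att + ΣF_rep = (-3.6385,2.0167)
p' = p + 1/20·F = (3.8181,2.1008)

Fx=-3.6385 Fy=2.0167 x'=3.8181 y'=2.1008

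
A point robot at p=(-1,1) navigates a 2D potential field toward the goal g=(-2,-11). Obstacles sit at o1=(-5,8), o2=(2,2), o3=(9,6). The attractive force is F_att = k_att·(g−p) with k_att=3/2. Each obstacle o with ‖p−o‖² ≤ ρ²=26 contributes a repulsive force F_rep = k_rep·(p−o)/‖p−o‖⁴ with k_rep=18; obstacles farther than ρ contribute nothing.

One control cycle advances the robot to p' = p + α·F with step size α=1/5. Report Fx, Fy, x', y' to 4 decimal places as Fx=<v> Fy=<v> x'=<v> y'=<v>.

F_att = 3/2·(g−p) = 3/2·(-1,-12) = (-1.5000,-18.0000)
o1: d²=65 > ρ²=26 → inactive
o2: d²=10 ≤ ρ²=26; F_rep = 18·(-3,-1)/10² = (-0.5400,-0.1800)
o3: d²=125 > ρ²=26 → inactive
F = F_att + ΣF_rep = (-2.0400,-18.1800)
p' = p + 1/5·F = (-1.4080,-2.6360)

Fx=-2.0400 Fy=-18.1800 x'=-1.4080 y'=-2.6360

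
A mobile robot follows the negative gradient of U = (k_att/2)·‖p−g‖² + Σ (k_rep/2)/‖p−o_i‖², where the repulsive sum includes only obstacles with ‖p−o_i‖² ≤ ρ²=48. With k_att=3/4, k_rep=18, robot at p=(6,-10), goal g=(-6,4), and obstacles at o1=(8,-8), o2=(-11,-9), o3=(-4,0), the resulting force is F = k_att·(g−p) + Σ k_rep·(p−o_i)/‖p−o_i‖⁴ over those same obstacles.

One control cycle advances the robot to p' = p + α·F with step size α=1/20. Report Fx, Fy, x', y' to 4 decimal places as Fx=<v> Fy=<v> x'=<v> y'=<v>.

F_att = 3/4·(g−p) = 3/4·(-12,14) = (-9.0000,10.5000)
o1: d²=8 ≤ ρ²=48; F_rep = 18·(-2,-2)/8² = (-0.5625,-0.5625)
o2: d²=290 > ρ²=48 → inactive
o3: d²=200 > ρ²=48 → inactive
F = F_att + ΣF_rep = (-9.5625,9.9375)
p' = p + 1/20·F = (5.5219,-9.5031)

Fx=-9.5625 Fy=9.9375 x'=5.5219 y'=-9.5031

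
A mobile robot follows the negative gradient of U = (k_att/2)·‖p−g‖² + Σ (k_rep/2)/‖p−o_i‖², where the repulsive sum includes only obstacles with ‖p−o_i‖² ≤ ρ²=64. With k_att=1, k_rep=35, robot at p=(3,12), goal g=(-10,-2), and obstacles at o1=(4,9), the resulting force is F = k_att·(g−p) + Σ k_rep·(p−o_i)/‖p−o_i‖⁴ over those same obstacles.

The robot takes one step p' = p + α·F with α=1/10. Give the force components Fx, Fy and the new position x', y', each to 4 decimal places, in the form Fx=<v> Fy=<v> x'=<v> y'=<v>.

F_att = 1·(g−p) = 1·(-13,-14) = (-13.0000,-14.0000)
o1: d²=10 ≤ ρ²=64; F_rep = 35·(-1,3)/10² = (-0.3500,1.0500)
F = F_att + ΣF_rep = (-13.3500,-12.9500)
p' = p + 1/10·F = (1.6650,10.7050)

Fx=-13.3500 Fy=-12.9500 x'=1.6650 y'=10.7050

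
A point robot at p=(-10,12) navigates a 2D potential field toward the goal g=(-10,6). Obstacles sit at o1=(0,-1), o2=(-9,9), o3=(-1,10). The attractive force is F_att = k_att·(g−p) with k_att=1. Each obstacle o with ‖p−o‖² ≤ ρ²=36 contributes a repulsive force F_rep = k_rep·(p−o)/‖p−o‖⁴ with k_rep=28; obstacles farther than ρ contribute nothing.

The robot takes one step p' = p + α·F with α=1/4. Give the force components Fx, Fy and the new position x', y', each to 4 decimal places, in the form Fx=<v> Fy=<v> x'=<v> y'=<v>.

Fx=-0.2800 Fy=-5.1600 x'=-10.0700 y'=10.7100

F_att = 1·(g−p) = 1·(0,-6) = (0.0000,-6.0000)
o1: d²=269 > ρ²=36 → inactive
o2: d²=10 ≤ ρ²=36; F_rep = 28·(-1,3)/10² = (-0.2800,0.8400)
o3: d²=85 > ρ²=36 → inactive
F = F_att + ΣF_rep = (-0.2800,-5.1600)
p' = p + 1/4·F = (-10.0700,10.7100)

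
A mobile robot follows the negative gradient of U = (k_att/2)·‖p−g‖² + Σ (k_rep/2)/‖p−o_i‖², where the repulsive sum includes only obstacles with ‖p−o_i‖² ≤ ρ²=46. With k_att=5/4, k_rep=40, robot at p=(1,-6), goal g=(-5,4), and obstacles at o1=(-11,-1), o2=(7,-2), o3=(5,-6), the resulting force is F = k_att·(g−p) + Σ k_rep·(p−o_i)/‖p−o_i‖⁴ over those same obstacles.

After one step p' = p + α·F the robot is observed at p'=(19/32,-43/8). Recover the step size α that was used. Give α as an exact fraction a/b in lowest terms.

F_att = 5/4·(g−p) = 5/4·(-6,10) = (-7.5000,12.5000)
o1: d²=169 > ρ²=46 → inactive
o2: d²=52 > ρ²=46 → inactive
o3: d²=16 ≤ ρ²=46; F_rep = 40·(-4,0)/16² = (-0.6250,0.0000)
F = F_att + ΣF_rep = (-8.1250,12.5000)
Δp = p'−p = (-0.4062,0.6250); α = Δx/Fx = (-13/32) / (-65/8) = 1/20
check: Δy/Fy = (5/8) / (25/2) = 1/20 ✓

α = 1/20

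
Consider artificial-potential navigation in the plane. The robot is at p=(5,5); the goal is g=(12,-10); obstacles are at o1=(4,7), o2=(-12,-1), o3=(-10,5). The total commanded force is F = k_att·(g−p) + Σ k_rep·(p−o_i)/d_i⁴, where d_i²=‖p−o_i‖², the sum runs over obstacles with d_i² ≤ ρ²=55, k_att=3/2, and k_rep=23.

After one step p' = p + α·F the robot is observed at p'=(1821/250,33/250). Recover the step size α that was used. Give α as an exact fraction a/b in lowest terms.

F_att = 3/2·(g−p) = 3/2·(7,-15) = (10.5000,-22.5000)
o1: d²=5 ≤ ρ²=55; F_rep = 23·(1,-2)/5² = (0.9200,-1.8400)
o2: d²=325 > ρ²=55 → inactive
o3: d²=225 > ρ²=55 → inactive
F = F_att + ΣF_rep = (11.4200,-24.3400)
Δp = p'−p = (2.2840,-4.8680); α = Δx/Fx = (571/250) / (571/50) = 1/5
check: Δy/Fy = (-1217/250) / (-1217/50) = 1/5 ✓

α = 1/5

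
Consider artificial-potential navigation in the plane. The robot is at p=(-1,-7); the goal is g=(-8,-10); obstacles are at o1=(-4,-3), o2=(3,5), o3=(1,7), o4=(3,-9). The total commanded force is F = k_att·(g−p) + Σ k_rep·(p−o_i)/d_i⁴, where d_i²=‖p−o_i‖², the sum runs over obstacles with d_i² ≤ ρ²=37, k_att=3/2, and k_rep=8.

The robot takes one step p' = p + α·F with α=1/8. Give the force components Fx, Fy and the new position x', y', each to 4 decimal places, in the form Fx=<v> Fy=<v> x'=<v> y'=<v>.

Fx=-10.5416 Fy=-4.5112 x'=-2.3177 y'=-7.5639

F_att = 3/2·(g−p) = 3/2·(-7,-3) = (-10.5000,-4.5000)
o1: d²=25 ≤ ρ²=37; F_rep = 8·(3,-4)/25² = (0.0384,-0.0512)
o2: d²=160 > ρ²=37 → inactive
o3: d²=200 > ρ²=37 → inactive
o4: d²=20 ≤ ρ²=37; F_rep = 8·(-4,2)/20² = (-0.0800,0.0400)
F = F_att + ΣF_rep = (-10.5416,-4.5112)
p' = p + 1/8·F = (-2.3177,-7.5639)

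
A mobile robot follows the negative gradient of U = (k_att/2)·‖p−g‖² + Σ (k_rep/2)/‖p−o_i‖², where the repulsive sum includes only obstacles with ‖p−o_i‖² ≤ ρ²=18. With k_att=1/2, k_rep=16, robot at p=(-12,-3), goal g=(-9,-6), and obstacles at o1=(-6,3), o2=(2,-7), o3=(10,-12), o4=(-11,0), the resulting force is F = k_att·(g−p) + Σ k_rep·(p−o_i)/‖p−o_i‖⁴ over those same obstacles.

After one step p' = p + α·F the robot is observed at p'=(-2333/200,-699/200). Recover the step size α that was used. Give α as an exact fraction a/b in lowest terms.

F_att = 1/2·(g−p) = 1/2·(3,-3) = (1.5000,-1.5000)
o1: d²=72 > ρ²=18 → inactive
o2: d²=212 > ρ²=18 → inactive
o3: d²=565 > ρ²=18 → inactive
o4: d²=10 ≤ ρ²=18; F_rep = 16·(-1,-3)/10² = (-0.1600,-0.4800)
F = F_att + ΣF_rep = (1.3400,-1.9800)
Δp = p'−p = (0.3350,-0.4950); α = Δx/Fx = (67/200) / (67/50) = 1/4
check: Δy/Fy = (-99/200) / (-99/50) = 1/4 ✓

α = 1/4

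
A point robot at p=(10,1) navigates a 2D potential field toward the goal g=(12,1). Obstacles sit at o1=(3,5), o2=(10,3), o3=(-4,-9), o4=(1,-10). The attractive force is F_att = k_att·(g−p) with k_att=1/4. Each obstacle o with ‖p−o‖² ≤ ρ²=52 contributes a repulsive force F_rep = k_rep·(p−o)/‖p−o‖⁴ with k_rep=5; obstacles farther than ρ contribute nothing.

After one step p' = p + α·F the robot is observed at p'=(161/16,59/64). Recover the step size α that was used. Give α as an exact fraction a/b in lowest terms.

α = 1/8

F_att = 1/4·(g−p) = 1/4·(2,0) = (0.5000,0.0000)
o1: d²=65 > ρ²=52 → inactive
o2: d²=4 ≤ ρ²=52; F_rep = 5·(0,-2)/4² = (0.0000,-0.6250)
o3: d²=296 > ρ²=52 → inactive
o4: d²=202 > ρ²=52 → inactive
F = F_att + ΣF_rep = (0.5000,-0.6250)
Δp = p'−p = (0.0625,-0.0781); α = Δx/Fx = (1/16) / (1/2) = 1/8
check: Δy/Fy = (-5/64) / (-5/8) = 1/8 ✓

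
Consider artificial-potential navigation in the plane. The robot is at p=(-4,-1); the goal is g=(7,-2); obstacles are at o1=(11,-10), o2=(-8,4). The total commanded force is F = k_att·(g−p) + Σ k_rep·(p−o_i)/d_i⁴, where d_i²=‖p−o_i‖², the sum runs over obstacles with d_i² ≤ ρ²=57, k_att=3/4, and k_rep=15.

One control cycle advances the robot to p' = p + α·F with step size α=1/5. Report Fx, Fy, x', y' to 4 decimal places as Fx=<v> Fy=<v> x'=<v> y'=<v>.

F_att = 3/4·(g−p) = 3/4·(11,-1) = (8.2500,-0.7500)
o1: d²=306 > ρ²=57 → inactive
o2: d²=41 ≤ ρ²=57; F_rep = 15·(4,-5)/41² = (0.0357,-0.0446)
F = F_att + ΣF_rep = (8.2857,-0.7946)
p' = p + 1/5·F = (-2.3429,-1.1589)

Fx=8.2857 Fy=-0.7946 x'=-2.3429 y'=-1.1589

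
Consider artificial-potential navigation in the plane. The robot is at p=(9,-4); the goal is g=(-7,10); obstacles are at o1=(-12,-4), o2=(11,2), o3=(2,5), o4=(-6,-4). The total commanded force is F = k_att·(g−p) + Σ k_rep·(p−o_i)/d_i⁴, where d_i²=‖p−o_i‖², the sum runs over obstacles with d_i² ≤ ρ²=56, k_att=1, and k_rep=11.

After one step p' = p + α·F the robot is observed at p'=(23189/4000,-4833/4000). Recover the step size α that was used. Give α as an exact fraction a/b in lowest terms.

F_att = 1·(g−p) = 1·(-16,14) = (-16.0000,14.0000)
o1: d²=441 > ρ²=56 → inactive
o2: d²=40 ≤ ρ²=56; F_rep = 11·(-2,-6)/40² = (-0.0138,-0.0413)
o3: d²=130 > ρ²=56 → inactive
o4: d²=225 > ρ²=56 → inactive
F = F_att + ΣF_rep = (-16.0138,13.9588)
Δp = p'−p = (-3.2027,2.7917); α = Δx/Fx = (-12811/4000) / (-12811/800) = 1/5
check: Δy/Fy = (11167/4000) / (11167/800) = 1/5 ✓

α = 1/5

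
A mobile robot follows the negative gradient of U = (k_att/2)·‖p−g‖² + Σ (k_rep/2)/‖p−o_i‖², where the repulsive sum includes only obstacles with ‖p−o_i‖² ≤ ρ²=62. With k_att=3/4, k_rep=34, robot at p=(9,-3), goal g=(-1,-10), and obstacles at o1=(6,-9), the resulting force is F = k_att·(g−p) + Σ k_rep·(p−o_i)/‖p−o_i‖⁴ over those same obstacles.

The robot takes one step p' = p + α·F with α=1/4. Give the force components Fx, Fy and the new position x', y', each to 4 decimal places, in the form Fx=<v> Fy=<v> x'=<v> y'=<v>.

Fx=-7.4496 Fy=-5.1493 x'=7.1376 y'=-4.2873

F_att = 3/4·(g−p) = 3/4·(-10,-7) = (-7.5000,-5.2500)
o1: d²=45 ≤ ρ²=62; F_rep = 34·(3,6)/45² = (0.0504,0.1007)
F = F_att + ΣF_rep = (-7.4496,-5.1493)
p' = p + 1/4·F = (7.1376,-4.2873)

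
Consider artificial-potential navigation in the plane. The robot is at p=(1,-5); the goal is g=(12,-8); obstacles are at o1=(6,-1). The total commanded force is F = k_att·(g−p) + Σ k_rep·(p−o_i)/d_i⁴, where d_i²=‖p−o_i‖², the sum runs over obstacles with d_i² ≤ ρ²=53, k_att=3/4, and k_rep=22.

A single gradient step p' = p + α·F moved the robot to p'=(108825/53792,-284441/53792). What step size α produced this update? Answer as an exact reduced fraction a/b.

F_att = 3/4·(g−p) = 3/4·(11,-3) = (8.2500,-2.2500)
o1: d²=41 ≤ ρ²=53; F_rep = 22·(-5,-4)/41² = (-0.0654,-0.0523)
F = F_att + ΣF_rep = (8.1846,-2.3023)
Δp = p'−p = (1.0231,-0.2878); α = Δx/Fx = (55033/53792) / (55033/6724) = 1/8
check: Δy/Fy = (-15481/53792) / (-15481/6724) = 1/8 ✓

α = 1/8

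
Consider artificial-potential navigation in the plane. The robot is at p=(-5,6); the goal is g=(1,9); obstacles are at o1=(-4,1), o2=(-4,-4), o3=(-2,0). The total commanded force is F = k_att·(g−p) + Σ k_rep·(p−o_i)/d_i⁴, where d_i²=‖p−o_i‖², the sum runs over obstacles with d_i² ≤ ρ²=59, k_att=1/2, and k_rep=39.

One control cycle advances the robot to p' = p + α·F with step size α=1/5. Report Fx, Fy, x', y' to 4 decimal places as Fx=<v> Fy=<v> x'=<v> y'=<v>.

Fx=2.8845 Fy=1.9040 x'=-4.4231 y'=6.3808

F_att = 1/2·(g−p) = 1/2·(6,3) = (3.0000,1.5000)
o1: d²=26 ≤ ρ²=59; F_rep = 39·(-1,5)/26² = (-0.0577,0.2885)
o2: d²=101 > ρ²=59 → inactive
o3: d²=45 ≤ ρ²=59; F_rep = 39·(-3,6)/45² = (-0.0578,0.1156)
F = F_att + ΣF_rep = (2.8845,1.9040)
p' = p + 1/5·F = (-4.4231,6.3808)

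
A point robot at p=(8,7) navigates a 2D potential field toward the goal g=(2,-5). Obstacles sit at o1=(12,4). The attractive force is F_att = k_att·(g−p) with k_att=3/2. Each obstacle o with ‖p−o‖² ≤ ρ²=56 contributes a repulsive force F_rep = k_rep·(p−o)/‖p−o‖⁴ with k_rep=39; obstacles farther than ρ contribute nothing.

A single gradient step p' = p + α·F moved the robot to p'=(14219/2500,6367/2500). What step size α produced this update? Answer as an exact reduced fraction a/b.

α = 1/4

F_att = 3/2·(g−p) = 3/2·(-6,-12) = (-9.0000,-18.0000)
o1: d²=25 ≤ ρ²=56; F_rep = 39·(-4,3)/25² = (-0.2496,0.1872)
F = F_att + ΣF_rep = (-9.2496,-17.8128)
Δp = p'−p = (-2.3124,-4.4532); α = Δx/Fx = (-5781/2500) / (-5781/625) = 1/4
check: Δy/Fy = (-11133/2500) / (-11133/625) = 1/4 ✓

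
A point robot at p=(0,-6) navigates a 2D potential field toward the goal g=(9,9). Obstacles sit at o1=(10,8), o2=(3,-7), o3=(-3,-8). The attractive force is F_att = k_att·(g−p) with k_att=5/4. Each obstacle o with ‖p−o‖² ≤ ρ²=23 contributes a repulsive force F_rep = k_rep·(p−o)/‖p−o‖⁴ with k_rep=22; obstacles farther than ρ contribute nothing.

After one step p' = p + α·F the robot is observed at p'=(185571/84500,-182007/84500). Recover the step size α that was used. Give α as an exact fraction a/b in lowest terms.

α = 1/5

F_att = 5/4·(g−p) = 5/4·(9,15) = (11.2500,18.7500)
o1: d²=296 > ρ²=23 → inactive
o2: d²=10 ≤ ρ²=23; F_rep = 22·(-3,1)/10² = (-0.6600,0.2200)
o3: d²=13 ≤ ρ²=23; F_rep = 22·(3,2)/13² = (0.3905,0.2604)
F = F_att + ΣF_rep = (10.9805,19.2304)
Δp = p'−p = (2.1961,3.8461); α = Δx/Fx = (185571/84500) / (185571/16900) = 1/5
check: Δy/Fy = (324993/84500) / (324993/16900) = 1/5 ✓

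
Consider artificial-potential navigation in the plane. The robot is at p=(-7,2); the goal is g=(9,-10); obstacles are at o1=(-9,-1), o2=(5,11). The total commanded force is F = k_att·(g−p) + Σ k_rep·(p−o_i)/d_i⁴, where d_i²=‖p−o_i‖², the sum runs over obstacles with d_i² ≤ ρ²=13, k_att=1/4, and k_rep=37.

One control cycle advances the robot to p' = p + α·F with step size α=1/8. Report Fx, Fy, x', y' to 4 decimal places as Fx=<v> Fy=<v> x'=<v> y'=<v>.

F_att = 1/4·(g−p) = 1/4·(16,-12) = (4.0000,-3.0000)
o1: d²=13 ≤ ρ²=13; F_rep = 37·(2,3)/13² = (0.4379,0.6568)
o2: d²=225 > ρ²=13 → inactive
F = F_att + ΣF_rep = (4.4379,-2.3432)
p' = p + 1/8·F = (-6.4453,1.7071)

Fx=4.4379 Fy=-2.3432 x'=-6.4453 y'=1.7071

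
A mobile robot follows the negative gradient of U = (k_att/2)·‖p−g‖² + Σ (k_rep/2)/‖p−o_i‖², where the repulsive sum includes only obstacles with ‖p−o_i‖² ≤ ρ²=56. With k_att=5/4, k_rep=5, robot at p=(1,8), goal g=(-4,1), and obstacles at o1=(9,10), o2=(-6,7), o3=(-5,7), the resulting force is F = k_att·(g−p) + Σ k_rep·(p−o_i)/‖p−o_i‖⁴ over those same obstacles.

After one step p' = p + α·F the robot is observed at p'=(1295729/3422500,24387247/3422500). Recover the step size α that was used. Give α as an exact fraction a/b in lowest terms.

α = 1/10

F_att = 5/4·(g−p) = 5/4·(-5,-7) = (-6.2500,-8.7500)
o1: d²=68 > ρ²=56 → inactive
o2: d²=50 ≤ ρ²=56; F_rep = 5·(7,1)/50² = (0.0140,0.0020)
o3: d²=37 ≤ ρ²=56; F_rep = 5·(6,1)/37² = (0.0219,0.0037)
F = F_att + ΣF_rep = (-6.2141,-8.7443)
Δp = p'−p = (-0.6214,-0.8744); α = Δx/Fx = (-2126771/3422500) / (-2126771/342250) = 1/10
check: Δy/Fy = (-2992753/3422500) / (-2992753/342250) = 1/10 ✓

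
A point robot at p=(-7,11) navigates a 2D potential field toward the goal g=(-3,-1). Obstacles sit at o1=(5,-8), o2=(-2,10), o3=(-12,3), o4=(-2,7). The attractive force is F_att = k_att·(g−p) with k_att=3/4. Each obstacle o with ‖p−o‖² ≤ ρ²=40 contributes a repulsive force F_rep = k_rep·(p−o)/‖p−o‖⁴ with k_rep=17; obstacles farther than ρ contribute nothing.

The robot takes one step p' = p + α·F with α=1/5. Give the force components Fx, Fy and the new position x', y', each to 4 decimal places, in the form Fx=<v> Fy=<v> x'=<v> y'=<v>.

F_att = 3/4·(g−p) = 3/4·(4,-12) = (3.0000,-9.0000)
o1: d²=505 > ρ²=40 → inactive
o2: d²=26 ≤ ρ²=40; F_rep = 17·(-5,1)/26² = (-0.1257,0.0251)
o3: d²=89 > ρ²=40 → inactive
o4: d²=41 > ρ²=40 → inactive
F = F_att + ΣF_rep = (2.8743,-8.9749)
p' = p + 1/5·F = (-6.4251,9.2050)

Fx=2.8743 Fy=-8.9749 x'=-6.4251 y'=9.2050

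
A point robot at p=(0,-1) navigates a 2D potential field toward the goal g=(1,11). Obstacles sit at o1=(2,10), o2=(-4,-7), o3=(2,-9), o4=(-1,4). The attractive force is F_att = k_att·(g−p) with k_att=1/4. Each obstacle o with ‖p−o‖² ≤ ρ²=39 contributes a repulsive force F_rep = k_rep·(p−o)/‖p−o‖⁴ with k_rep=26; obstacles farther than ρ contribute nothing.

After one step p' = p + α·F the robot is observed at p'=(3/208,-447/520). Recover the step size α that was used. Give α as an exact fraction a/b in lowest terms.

F_att = 1/4·(g−p) = 1/4·(1,12) = (0.2500,3.0000)
o1: d²=125 > ρ²=39 → inactive
o2: d²=52 > ρ²=39 → inactive
o3: d²=68 > ρ²=39 → inactive
o4: d²=26 ≤ ρ²=39; F_rep = 26·(1,-5)/26² = (0.0385,-0.1923)
F = F_att + ΣF_rep = (0.2885,2.8077)
Δp = p'−p = (0.0144,0.1404); α = Δx/Fx = (3/208) / (15/52) = 1/20
check: Δy/Fy = (73/520) / (73/26) = 1/20 ✓

α = 1/20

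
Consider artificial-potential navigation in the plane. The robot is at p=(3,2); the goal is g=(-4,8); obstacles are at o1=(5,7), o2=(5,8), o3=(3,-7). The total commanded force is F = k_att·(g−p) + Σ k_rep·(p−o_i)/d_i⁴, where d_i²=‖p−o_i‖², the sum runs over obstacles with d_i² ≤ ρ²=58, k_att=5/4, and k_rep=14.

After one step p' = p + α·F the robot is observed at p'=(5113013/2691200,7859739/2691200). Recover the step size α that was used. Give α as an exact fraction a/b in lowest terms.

α = 1/8

F_att = 5/4·(g−p) = 5/4·(-7,6) = (-8.7500,7.5000)
o1: d²=29 ≤ ρ²=58; F_rep = 14·(-2,-5)/29² = (-0.0333,-0.0832)
o2: d²=40 ≤ ρ²=58; F_rep = 14·(-2,-6)/40² = (-0.0175,-0.0525)
o3: d²=81 > ρ²=58 → inactive
F = F_att + ΣF_rep = (-8.8008,7.3643)
Δp = p'−p = (-1.1001,0.9205); α = Δx/Fx = (-2960587/2691200) / (-2960587/336400) = 1/8
check: Δy/Fy = (2477339/2691200) / (2477339/336400) = 1/8 ✓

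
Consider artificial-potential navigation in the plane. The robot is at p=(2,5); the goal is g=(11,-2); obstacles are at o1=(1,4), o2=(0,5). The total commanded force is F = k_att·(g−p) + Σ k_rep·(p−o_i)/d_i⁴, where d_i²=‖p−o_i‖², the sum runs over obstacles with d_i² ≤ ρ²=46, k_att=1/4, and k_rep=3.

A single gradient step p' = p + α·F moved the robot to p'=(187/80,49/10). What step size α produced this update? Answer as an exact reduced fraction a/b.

α = 1/10

F_att = 1/4·(g−p) = 1/4·(9,-7) = (2.2500,-1.7500)
o1: d²=2 ≤ ρ²=46; F_rep = 3·(1,1)/2² = (0.7500,0.7500)
o2: d²=4 ≤ ρ²=46; F_rep = 3·(2,0)/4² = (0.3750,0.0000)
F = F_att + ΣF_rep = (3.3750,-1.0000)
Δp = p'−p = (0.3375,-0.1000); α = Δx/Fx = (27/80) / (27/8) = 1/10
check: Δy/Fy = (-1/10) / (-1) = 1/10 ✓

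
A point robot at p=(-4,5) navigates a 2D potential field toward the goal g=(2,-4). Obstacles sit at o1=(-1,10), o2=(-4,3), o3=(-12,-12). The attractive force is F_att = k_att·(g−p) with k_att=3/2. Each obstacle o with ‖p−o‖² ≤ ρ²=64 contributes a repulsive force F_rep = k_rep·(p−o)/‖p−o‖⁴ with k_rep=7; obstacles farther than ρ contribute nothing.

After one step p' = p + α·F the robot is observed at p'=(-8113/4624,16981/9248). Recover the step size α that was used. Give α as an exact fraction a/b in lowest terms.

α = 1/4

F_att = 3/2·(g−p) = 3/2·(6,-9) = (9.0000,-13.5000)
o1: d²=34 ≤ ρ²=64; F_rep = 7·(-3,-5)/34² = (-0.0182,-0.0303)
o2: d²=4 ≤ ρ²=64; F_rep = 7·(0,2)/4² = (0.0000,0.8750)
o3: d²=353 > ρ²=64 → inactive
F = F_att + ΣF_rep = (8.9818,-12.6553)
Δp = p'−p = (2.2455,-3.1638); α = Δx/Fx = (10383/4624) / (10383/1156) = 1/4
check: Δy/Fy = (-29259/9248) / (-29259/2312) = 1/4 ✓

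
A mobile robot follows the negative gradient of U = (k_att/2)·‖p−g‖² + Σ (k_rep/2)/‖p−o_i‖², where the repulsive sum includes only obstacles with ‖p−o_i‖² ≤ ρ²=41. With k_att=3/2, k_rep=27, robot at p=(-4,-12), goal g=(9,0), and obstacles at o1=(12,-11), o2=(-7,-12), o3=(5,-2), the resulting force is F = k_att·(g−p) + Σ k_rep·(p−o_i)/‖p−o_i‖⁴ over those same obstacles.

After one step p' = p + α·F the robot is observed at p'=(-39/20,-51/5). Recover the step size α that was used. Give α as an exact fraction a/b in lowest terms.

α = 1/10

F_att = 3/2·(g−p) = 3/2·(13,12) = (19.5000,18.0000)
o1: d²=257 > ρ²=41 → inactive
o2: d²=9 ≤ ρ²=41; F_rep = 27·(3,0)/9² = (1.0000,0.0000)
o3: d²=181 > ρ²=41 → inactive
F = F_att + ΣF_rep = (20.5000,18.0000)
Δp = p'−p = (2.0500,1.8000); α = Δx/Fx = (41/20) / (41/2) = 1/10
check: Δy/Fy = (9/5) / (18) = 1/10 ✓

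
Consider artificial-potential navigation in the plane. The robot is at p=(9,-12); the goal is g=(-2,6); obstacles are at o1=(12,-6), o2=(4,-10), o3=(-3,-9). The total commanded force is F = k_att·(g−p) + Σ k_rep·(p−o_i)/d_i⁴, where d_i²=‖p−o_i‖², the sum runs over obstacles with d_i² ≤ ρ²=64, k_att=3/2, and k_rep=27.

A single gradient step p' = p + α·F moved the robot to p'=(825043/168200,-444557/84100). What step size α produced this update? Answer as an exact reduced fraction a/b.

α = 1/4

F_att = 3/2·(g−p) = 3/2·(-11,18) = (-16.5000,27.0000)
o1: d²=45 ≤ ρ²=64; F_rep = 27·(-3,-6)/45² = (-0.0400,-0.0800)
o2: d²=29 ≤ ρ²=64; F_rep = 27·(5,-2)/29² = (0.1605,-0.0642)
o3: d²=153 > ρ²=64 → inactive
F = F_att + ΣF_rep = (-16.3795,26.8558)
Δp = p'−p = (-4.0949,6.7139); α = Δx/Fx = (-688757/168200) / (-688757/42050) = 1/4
check: Δy/Fy = (564643/84100) / (564643/21025) = 1/4 ✓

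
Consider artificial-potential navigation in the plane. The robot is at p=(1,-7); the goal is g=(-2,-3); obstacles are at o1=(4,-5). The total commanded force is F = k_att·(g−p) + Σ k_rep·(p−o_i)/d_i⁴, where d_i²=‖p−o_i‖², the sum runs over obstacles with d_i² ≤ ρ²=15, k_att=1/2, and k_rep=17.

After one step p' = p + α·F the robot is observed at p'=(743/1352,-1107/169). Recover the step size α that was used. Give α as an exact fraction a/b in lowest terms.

F_att = 1/2·(g−p) = 1/2·(-3,4) = (-1.5000,2.0000)
o1: d²=13 ≤ ρ²=15; F_rep = 17·(-3,-2)/13² = (-0.3018,-0.2012)
F = F_att + ΣF_rep = (-1.8018,1.7988)
Δp = p'−p = (-0.4504,0.4497); α = Δx/Fx = (-609/1352) / (-609/338) = 1/4
check: Δy/Fy = (76/169) / (304/169) = 1/4 ✓

α = 1/4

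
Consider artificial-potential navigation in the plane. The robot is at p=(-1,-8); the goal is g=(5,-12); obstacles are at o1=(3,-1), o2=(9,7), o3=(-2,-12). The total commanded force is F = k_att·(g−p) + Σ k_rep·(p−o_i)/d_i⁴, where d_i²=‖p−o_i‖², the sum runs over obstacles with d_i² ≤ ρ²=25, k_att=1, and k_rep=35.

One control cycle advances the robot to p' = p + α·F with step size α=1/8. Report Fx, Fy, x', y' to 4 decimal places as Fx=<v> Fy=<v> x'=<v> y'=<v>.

Fx=6.1211 Fy=-3.5156 x'=-0.2349 y'=-8.4394

F_att = 1·(g−p) = 1·(6,-4) = (6.0000,-4.0000)
o1: d²=65 > ρ²=25 → inactive
o2: d²=325 > ρ²=25 → inactive
o3: d²=17 ≤ ρ²=25; F_rep = 35·(1,4)/17² = (0.1211,0.4844)
F = F_att + ΣF_rep = (6.1211,-3.5156)
p' = p + 1/8·F = (-0.2349,-8.4394)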